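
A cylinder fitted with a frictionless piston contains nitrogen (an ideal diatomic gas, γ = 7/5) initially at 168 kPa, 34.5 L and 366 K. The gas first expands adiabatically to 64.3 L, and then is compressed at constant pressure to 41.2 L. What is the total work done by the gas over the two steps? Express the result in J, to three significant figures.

Step 1 (adiabatic): W = (P₁V₁ − P₂V₂)/(γ−1) = (5796 − 4518)/0.4 = 3194 J.
After step 1: P = 70.27 kPa, V = 64.3 L, T = 285.3 K.
Step 2 (isobaric): W = PΔV = (70.27 kPa)(41.2 − 64.3 L) = -1623 J.
W_total = 3194 − 1623 = 1571 J.

W_total ≈ 1570 J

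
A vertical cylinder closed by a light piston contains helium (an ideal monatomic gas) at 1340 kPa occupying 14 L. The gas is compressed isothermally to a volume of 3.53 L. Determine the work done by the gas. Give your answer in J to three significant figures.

Isothermal: W = nRT ln(V₂/V₁) = P₁V₁ ln(V₂/V₁).
P₁V₁ = (1340 kPa)(14 L) = 18760 J.
W = 18760 × ln(3.53/14) = 18760 × -1.378
W_by_gas = -25847 J.

W ≈ -25800 J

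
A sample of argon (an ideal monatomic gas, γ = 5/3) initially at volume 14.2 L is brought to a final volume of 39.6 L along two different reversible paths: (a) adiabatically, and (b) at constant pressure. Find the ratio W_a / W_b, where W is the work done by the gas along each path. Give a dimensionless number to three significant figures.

W_a / W_b ≈ 0.415

Path (a) adiabatic: W = P₁V₁(1 − (V₁/V₂)^(γ−1))/(γ−1) → W_a/(P₁V₁) = 0.7429.
Path (b) isobaric: W = P₁(V₂ − V₁) → W_b/(P₁V₁) = 1.789.
W_a / W_b = 0.7429 / 1.789 = 0.4153.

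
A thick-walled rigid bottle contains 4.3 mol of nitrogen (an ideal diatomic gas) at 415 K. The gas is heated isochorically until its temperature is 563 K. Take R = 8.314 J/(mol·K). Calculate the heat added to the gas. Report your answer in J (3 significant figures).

Q ≈ 13200 J

Constant volume ⇒ W = 0, so Q = ΔU = nCᵥΔT with Cᵥ = 5R/2 = 20.79 J/(mol·K).
ΔU = (4.3)(20.79)(563 − 415) = 13228 J.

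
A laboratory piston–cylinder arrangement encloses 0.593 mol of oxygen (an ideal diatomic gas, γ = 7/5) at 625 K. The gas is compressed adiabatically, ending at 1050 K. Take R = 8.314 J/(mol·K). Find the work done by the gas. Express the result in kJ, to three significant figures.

Adiabatic ⇒ Q = 0, so W_by = −ΔU = nCᵥ(T₁ − T₂).
Cᵥ = 5R/2 = 20.79 J/(mol·K).
W = (0.593)(20.79)(625 − 1050) = -5238 J.

W ≈ -5.24 kJ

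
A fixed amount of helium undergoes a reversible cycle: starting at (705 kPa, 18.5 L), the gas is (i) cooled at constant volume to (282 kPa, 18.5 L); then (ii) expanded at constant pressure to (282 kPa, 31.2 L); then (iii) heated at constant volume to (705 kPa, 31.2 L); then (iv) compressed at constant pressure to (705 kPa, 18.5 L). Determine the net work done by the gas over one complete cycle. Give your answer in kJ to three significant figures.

Constant-volume legs do no work.
W(ii) = (282)(31.2 − 18.5) = 3581 J; W(iv) = (705)(18.5 − 31.2) = -8954 J.
W_net = 3581 − 8954 = -5372 J (the counter-clockwise enclosed area).

W_net ≈ -5.37 kJ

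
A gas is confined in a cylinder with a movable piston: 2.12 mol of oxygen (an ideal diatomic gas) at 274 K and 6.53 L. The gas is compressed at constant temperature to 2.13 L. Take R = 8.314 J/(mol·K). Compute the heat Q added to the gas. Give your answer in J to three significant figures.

Q ≈ -5410 J

Isothermal ⇒ ΔU = 0, so Q = W = nRT ln(V₂/V₁).
Q = (2.12)(8.314)(274) ln(2.13/6.53) = 4829 × -1.12 = -5410 J.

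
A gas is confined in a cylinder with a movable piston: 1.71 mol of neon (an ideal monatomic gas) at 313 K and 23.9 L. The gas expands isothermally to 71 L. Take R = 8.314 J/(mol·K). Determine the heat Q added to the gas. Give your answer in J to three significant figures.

Q ≈ 4850 J

Isothermal ⇒ ΔU = 0, so Q = W = nRT ln(V₂/V₁).
Q = (1.71)(8.314)(313) ln(71/23.9) = 4450 × 1.089 = 4845 J.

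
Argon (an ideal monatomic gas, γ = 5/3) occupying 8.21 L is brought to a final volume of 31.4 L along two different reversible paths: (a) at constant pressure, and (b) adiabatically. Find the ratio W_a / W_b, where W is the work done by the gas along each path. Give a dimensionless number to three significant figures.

Path (a) isobaric: W = P₁(V₂ − V₁) → W_a/(P₁V₁) = 2.825.
Path (b) adiabatic: W = P₁V₁(1 − (V₁/V₂)^(γ−1))/(γ−1) → W_b/(P₁V₁) = 0.8867.
W_a / W_b = 2.825 / 0.8867 = 3.186.

W_a / W_b ≈ 3.19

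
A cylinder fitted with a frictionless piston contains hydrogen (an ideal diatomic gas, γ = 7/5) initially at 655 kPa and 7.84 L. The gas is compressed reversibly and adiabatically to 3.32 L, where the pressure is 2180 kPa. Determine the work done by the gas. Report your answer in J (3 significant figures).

W ≈ -5260 J

Adiabatic: W = (P₁V₁ − P₂V₂)/(γ − 1) with γ = 7/5.
P₁V₁ = 5135 J, P₂V₂ = 7238 J.
W = (5135 − 7238) / 0.4 = -5256 J.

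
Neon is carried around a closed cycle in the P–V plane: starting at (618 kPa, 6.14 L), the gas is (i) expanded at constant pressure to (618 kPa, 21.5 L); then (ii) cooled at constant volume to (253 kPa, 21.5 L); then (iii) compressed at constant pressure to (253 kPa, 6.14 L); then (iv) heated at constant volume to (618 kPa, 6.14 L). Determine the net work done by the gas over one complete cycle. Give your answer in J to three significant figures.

W_net ≈ 5610 J

Constant-volume legs do no work.
W(i) = (618)(21.5 − 6.14) = 9492 J; W(iii) = (253)(6.14 − 21.5) = -3886 J.
W_net = 9492 − 3886 = 5606 J (the clockwise enclosed area).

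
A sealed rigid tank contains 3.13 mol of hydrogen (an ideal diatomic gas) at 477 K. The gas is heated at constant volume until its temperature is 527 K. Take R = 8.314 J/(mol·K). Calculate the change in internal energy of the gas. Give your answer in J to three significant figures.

ΔU ≈ 3250 J

Constant volume ⇒ W = 0, so Q = ΔU = nCᵥΔT with Cᵥ = 5R/2 = 20.79 J/(mol·K).
ΔU = (3.13)(20.79)(527 − 477) = 3253 J.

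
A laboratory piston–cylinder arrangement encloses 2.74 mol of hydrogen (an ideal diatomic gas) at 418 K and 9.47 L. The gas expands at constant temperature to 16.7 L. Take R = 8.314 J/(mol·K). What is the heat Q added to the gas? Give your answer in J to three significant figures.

Q ≈ 5400 J

Isothermal ⇒ ΔU = 0, so Q = W = nRT ln(V₂/V₁).
Q = (2.74)(8.314)(418) ln(16.7/9.47) = 9522 × 0.5673 = 5402 J.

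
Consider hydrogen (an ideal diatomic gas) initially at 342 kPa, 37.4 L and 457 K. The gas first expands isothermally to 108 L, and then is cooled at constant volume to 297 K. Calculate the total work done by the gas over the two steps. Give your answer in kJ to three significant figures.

W_total ≈ 13.6 kJ

Step 1 (isothermal): W = P₁V₁ ln(V₂/V₁) = (12791) ln(108/37.4) = 13564 J.
Step 2 (isochoric): W = 0 (constant volume).
W_total = 13564 + 0 = 13564 J.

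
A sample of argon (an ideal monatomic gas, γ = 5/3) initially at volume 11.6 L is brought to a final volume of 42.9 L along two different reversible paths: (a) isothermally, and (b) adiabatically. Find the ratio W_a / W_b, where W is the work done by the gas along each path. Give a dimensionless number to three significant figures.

Path (a) isothermal: W = P₁V₁ ln(V₂/V₁) → W_a/(P₁V₁) = 1.308.
Path (b) adiabatic: W = P₁V₁(1 − (V₁/V₂)^(γ−1))/(γ−1) → W_b/(P₁V₁) = 0.8728.
W_a / W_b = 1.308 / 0.8728 = 1.499.

W_a / W_b ≈ 1.50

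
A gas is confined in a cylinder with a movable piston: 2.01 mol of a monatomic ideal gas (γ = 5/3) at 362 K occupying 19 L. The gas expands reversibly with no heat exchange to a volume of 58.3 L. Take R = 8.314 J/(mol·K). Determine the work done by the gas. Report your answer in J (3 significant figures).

Adiabatic: TV^(γ−1) = const with γ = 5/3.
T₂ = T₁ (V₁/V₂)^(γ−1) = 362 × (19/58.3)^0.667 = 362 × 0.4736 = 171.4 K.
W_by = nCᵥ(T₁ − T₂) = (2.01)(12.47)(362 − 171.4) = 4777 J.

W ≈ 4780 J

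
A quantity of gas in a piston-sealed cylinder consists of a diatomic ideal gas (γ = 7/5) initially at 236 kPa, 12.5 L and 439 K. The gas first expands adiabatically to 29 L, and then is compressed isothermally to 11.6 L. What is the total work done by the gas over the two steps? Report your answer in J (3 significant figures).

W_total ≈ 178 J

Step 1 (adiabatic): W = (P₁V₁ − P₂V₂)/(γ−1) = (2950 − 2107)/0.4 = 2108 J.
After step 1: P = 72.65 kPa, V = 29 L, T = 313.5 K.
Step 2 (isothermal): W = P₁V₁ ln(V₂/V₁) = (2107) ln(11.6/29) = -1930 J.
W_total = 2108 − 1930 = 177.5 J.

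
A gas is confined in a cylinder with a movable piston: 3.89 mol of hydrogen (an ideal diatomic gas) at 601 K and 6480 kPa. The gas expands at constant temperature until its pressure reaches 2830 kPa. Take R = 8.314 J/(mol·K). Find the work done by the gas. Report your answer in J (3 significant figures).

W ≈ 16100 J

Isothermal process: W = nRT ln(V₂/V₁) = nRT ln(P₁/P₂).
W = (3.89)(8.314)(601) × ln(6480/2830)
  = 19437 × ln(2.29) = 19437 × 0.8284
W_by_gas = 16103 J.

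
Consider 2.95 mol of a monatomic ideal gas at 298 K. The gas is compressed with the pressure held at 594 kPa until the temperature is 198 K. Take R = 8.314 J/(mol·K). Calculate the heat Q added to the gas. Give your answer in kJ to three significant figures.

Q ≈ -6.13 kJ

Isobaric: W = nRΔT = (2.95)(8.314)(-100) = -2453 J.
ΔU = nCᵥΔT with Cᵥ = 3R/2: ΔU = (2.95)(12.47)(-100) = -3679 J.
Q = ΔU + W = -3679 − 2453 = -6132 J.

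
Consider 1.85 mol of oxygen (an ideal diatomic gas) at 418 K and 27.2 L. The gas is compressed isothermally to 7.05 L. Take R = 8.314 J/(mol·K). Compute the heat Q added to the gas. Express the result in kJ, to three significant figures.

Isothermal ⇒ ΔU = 0, so Q = W = nRT ln(V₂/V₁).
Q = (1.85)(8.314)(418) ln(7.05/27.2) = 6429 × -1.35 = -8681 J.

Q ≈ -8.68 kJ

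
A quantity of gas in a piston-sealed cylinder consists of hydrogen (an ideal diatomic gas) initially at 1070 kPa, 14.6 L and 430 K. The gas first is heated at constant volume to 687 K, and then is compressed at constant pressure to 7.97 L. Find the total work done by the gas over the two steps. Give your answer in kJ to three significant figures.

W_total ≈ -11.3 kJ

Step 1 (isochoric): W = 0 (constant volume).
After step 1: P = 1710 kPa (V unchanged).
Step 2 (isobaric): W = PΔV = (1710 kPa)(7.97 − 14.6 L) = -11334 J.
W_total = 0 − 11334 = -11334 J.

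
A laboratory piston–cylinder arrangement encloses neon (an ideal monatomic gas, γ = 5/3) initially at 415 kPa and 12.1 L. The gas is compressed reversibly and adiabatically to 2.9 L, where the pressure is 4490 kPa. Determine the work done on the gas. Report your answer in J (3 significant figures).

W ≈ 12000 J

Adiabatic: W = (P₁V₁ − P₂V₂)/(γ − 1) with γ = 5/3.
P₁V₁ = 5022 J, P₂V₂ = 13021 J.
W = (5022 − 13021) / 0.6667 = -11999 J.
Work on gas = −W_by = 11999 J.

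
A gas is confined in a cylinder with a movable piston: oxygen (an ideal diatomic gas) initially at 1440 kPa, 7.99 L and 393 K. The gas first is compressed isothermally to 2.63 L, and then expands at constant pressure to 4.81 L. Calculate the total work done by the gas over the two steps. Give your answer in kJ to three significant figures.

Step 1 (isothermal): W = P₁V₁ ln(V₂/V₁) = (11506) ln(2.63/7.99) = -12785 J.
After step 1: P = 4375 kPa, V = 2.63 L, T = 393 K.
Step 2 (isobaric): W = PΔV = (4375 kPa)(4.81 − 2.63 L) = 9537 J.
W_total = -12785 + 9537 = -3248 J.

W_total ≈ -3.25 kJ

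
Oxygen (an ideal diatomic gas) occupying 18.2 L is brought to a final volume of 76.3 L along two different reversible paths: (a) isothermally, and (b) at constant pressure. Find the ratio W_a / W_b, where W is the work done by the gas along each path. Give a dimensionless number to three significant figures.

Path (a) isothermal: W = P₁V₁ ln(V₂/V₁) → W_a/(P₁V₁) = 1.433.
Path (b) isobaric: W = P₁(V₂ − V₁) → W_b/(P₁V₁) = 3.192.
W_a / W_b = 1.433 / 3.192 = 0.449.

W_a / W_b ≈ 0.449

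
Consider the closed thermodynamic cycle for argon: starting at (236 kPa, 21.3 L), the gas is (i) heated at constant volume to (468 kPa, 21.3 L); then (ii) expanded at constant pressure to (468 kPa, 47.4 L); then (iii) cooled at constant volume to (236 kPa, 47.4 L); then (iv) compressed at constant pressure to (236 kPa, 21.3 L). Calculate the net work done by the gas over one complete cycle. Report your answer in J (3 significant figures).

Constant-volume legs do no work.
W(ii) = (468)(47.4 − 21.3) = 12215 J; W(iv) = (236)(21.3 − 47.4) = -6160 J.
W_net = 12215 − 6160 = 6055 J (the clockwise enclosed area).

W_net ≈ 6060 J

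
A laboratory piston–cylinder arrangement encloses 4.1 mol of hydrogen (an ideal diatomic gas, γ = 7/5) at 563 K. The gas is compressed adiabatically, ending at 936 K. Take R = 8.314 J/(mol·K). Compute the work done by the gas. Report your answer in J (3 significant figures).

Adiabatic ⇒ Q = 0, so W_by = −ΔU = nCᵥ(T₁ − T₂).
Cᵥ = 5R/2 = 20.79 J/(mol·K).
W = (4.1)(20.79)(563 − 936) = -31787 J.

W ≈ -31800 J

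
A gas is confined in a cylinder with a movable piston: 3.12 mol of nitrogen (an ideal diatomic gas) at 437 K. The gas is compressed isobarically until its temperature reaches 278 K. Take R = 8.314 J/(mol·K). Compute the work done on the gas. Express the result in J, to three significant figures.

W ≈ 4120 J

Isobaric: W = P ΔV = nR ΔT.
W = (3.12)(8.314)(278 − 437) = -4124 J.
Work on gas = −W_by = 4124 J.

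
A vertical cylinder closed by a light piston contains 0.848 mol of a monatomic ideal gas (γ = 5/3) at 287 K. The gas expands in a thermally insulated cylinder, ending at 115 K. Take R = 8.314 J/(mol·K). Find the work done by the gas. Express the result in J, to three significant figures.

W ≈ 1820 J

Adiabatic ⇒ Q = 0, so W_by = −ΔU = nCᵥ(T₁ − T₂).
Cᵥ = 3R/2 = 12.47 J/(mol·K).
W = (0.848)(12.47)(287 − 115) = 1819 J.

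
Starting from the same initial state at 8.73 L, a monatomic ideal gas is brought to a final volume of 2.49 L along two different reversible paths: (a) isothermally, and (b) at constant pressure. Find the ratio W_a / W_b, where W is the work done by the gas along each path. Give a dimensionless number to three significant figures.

Path (a) isothermal: W = P₁V₁ ln(V₂/V₁) → W_a/(P₁V₁) = -1.254.
Path (b) isobaric: W = P₁(V₂ − V₁) → W_b/(P₁V₁) = -0.7148.
W_a / W_b = -1.254 / -0.7148 = 1.755.

W_a / W_b ≈ 1.76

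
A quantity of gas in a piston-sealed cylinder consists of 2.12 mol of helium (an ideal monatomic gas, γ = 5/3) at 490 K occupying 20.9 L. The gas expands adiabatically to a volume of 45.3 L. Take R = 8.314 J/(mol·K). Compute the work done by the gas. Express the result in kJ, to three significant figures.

W ≈ 5.22 kJ

Adiabatic: TV^(γ−1) = const with γ = 5/3.
T₂ = T₁ (V₁/V₂)^(γ−1) = 490 × (20.9/45.3)^0.667 = 490 × 0.5971 = 292.6 K.
W_by = nCᵥ(T₁ − T₂) = (2.12)(12.47)(490 − 292.6) = 5220 J.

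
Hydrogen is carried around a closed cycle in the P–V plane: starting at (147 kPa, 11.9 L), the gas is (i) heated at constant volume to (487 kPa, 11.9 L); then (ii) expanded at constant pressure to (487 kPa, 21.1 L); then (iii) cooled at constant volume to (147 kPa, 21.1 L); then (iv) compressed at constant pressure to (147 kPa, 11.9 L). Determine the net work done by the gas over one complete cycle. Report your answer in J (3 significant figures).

Constant-volume legs do no work.
W(ii) = (487)(21.1 − 11.9) = 4480 J; W(iv) = (147)(11.9 − 21.1) = -1352 J.
W_net = 4480 − 1352 = 3128 J (the clockwise enclosed area).

W_net ≈ 3130 J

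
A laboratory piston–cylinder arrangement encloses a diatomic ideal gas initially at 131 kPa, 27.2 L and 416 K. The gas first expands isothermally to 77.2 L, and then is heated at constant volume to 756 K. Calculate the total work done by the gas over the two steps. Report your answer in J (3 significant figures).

W_total ≈ 3720 J

Step 1 (isothermal): W = P₁V₁ ln(V₂/V₁) = (3563) ln(77.2/27.2) = 3717 J.
Step 2 (isochoric): W = 0 (constant volume).
W_total = 3717 + 0 = 3717 J.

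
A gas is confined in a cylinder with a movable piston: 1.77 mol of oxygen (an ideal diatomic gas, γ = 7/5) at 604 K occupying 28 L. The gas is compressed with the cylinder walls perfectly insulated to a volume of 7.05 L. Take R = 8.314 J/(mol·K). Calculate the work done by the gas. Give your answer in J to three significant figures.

Adiabatic: TV^(γ−1) = const with γ = 7/5.
T₂ = T₁ (V₁/V₂)^(γ−1) = 604 × (28/7.05)^0.4 = 604 × 1.736 = 1049 K.
W_by = nCᵥ(T₁ − T₂) = (1.77)(20.79)(604 − 1049) = -16358 J.

W ≈ -16400 J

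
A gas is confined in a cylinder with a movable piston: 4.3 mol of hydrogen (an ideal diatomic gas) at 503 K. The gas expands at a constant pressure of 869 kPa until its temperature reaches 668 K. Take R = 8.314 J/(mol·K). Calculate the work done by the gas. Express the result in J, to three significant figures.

Isobaric: W = P ΔV = nR ΔT.
W = (4.3)(8.314)(668 − 503) = 5899 J.

W ≈ 5900 J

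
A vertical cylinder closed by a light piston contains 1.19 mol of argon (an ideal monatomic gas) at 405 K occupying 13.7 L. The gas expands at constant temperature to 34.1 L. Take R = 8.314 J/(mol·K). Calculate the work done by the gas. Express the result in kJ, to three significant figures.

Isothermal: W = nRT ln(V₂/V₁).
W = (1.19)(8.314)(405) × ln(34.1/13.7)
  = 4007 × 0.9119
W_by_gas = 3654 J.

W ≈ 3.65 kJ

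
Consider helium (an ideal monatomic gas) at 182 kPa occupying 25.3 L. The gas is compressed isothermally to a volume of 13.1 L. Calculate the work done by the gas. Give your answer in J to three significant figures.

W ≈ -3030 J

Isothermal: W = nRT ln(V₂/V₁) = P₁V₁ ln(V₂/V₁).
P₁V₁ = (182 kPa)(25.3 L) = 4605 J.
W = 4605 × ln(13.1/25.3) = 4605 × -0.6582
W_by_gas = -3031 J.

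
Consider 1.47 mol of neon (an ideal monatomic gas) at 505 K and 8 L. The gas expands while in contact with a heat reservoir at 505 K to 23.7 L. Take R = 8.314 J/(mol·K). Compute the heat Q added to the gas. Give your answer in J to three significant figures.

Q ≈ 6700 J

Isothermal ⇒ ΔU = 0, so Q = W = nRT ln(V₂/V₁).
Q = (1.47)(8.314)(505) ln(23.7/8) = 6172 × 1.086 = 6703 J.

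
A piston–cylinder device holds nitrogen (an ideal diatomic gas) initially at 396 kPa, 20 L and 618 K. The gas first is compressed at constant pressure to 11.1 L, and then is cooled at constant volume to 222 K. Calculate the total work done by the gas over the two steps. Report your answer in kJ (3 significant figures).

W_total ≈ -3.52 kJ

Step 1 (isobaric): W = PΔV = (396 kPa)(11.1 − 20 L) = -3524 J.
Step 2 (isochoric): W = 0 (constant volume).
W_total = -3524 + 0 = -3524 J.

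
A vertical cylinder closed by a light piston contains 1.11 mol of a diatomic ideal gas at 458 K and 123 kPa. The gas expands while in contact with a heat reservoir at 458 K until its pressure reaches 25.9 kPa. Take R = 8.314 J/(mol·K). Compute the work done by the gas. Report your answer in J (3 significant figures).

W ≈ 6580 J

Isothermal process: W = nRT ln(V₂/V₁) = nRT ln(P₁/P₂).
W = (1.11)(8.314)(458) × ln(123/25.9)
  = 4227 × ln(4.749) = 4227 × 1.558
W_by_gas = 6585 J.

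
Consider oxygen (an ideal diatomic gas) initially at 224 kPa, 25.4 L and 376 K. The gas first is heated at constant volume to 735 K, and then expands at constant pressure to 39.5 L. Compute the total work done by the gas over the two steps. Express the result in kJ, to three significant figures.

W_total ≈ 6.17 kJ

Step 1 (isochoric): W = 0 (constant volume).
After step 1: P = 437.9 kPa (V unchanged).
Step 2 (isobaric): W = PΔV = (437.9 kPa)(39.5 − 25.4 L) = 6174 J.
W_total = 0 + 6174 = 6174 J.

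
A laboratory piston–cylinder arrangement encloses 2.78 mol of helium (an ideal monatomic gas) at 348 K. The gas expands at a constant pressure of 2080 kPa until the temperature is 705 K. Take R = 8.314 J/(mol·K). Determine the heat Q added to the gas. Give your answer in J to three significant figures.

Isobaric: W = nRΔT = (2.78)(8.314)(357) = 8251 J.
ΔU = nCᵥΔT with Cᵥ = 3R/2: ΔU = (2.78)(12.47)(357) = 12377 J.
Q = ΔU + W = 12377 + 8251 = 20628 J.

Q ≈ 20600 J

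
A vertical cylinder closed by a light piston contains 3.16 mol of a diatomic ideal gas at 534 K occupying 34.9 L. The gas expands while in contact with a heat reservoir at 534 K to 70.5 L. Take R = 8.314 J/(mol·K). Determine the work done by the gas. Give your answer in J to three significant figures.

W ≈ 9860 J

Isothermal: W = nRT ln(V₂/V₁).
W = (3.16)(8.314)(534) × ln(70.5/34.9)
  = 14029 × 0.7031
W_by_gas = 9864 J.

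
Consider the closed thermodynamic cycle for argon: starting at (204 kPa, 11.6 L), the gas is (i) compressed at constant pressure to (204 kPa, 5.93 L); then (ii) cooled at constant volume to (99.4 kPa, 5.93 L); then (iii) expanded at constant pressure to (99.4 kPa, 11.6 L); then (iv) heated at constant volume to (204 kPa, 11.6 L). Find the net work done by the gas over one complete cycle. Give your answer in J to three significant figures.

Constant-volume legs do no work.
W(i) = (204)(5.93 − 11.6) = -1157 J; W(iii) = (99.4)(11.6 − 5.93) = 563.6 J.
W_net = -1157 + 563.6 = -593.1 J (the counter-clockwise enclosed area).

W_net ≈ -593 J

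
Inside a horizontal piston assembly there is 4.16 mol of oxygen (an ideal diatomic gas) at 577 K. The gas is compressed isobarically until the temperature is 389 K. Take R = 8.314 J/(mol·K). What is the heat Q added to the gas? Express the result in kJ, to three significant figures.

Isobaric: W = nRΔT = (4.16)(8.314)(-188) = -6502 J.
ΔU = nCᵥΔT with Cᵥ = 5R/2: ΔU = (4.16)(20.79)(-188) = -16256 J.
Q = ΔU + W = -16256 − 6502 = -22758 J.

Q ≈ -22.8 kJ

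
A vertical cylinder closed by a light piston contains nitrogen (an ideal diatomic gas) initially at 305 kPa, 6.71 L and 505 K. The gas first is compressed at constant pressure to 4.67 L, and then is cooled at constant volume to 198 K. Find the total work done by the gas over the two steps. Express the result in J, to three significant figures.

W_total ≈ -622 J

Step 1 (isobaric): W = PΔV = (305 kPa)(4.67 − 6.71 L) = -622.2 J.
Step 2 (isochoric): W = 0 (constant volume).
W_total = -622.2 + 0 = -622.2 J.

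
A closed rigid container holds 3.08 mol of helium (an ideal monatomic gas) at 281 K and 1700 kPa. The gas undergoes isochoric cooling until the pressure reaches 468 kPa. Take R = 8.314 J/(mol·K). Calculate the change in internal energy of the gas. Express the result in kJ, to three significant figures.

ΔU ≈ -7.82 kJ

Constant volume ⇒ W = 0, so Q = ΔU = nCᵥΔT with Cᵥ = 3R/2 = 12.47 J/(mol·K).
At constant V, T₂/T₁ = P₂/P₁ ⇒ ΔT = T₁(P₂/P₁ − 1) = 281·(468/1700 − 1) = -203.6 K.
ΔU = (3.08)(12.47)(-203.6) = -7822 J.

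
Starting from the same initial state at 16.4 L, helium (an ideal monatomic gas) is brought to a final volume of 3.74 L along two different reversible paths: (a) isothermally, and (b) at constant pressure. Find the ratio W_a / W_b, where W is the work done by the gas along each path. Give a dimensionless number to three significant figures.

W_a / W_b ≈ 1.91

Path (a) isothermal: W = P₁V₁ ln(V₂/V₁) → W_a/(P₁V₁) = -1.478.
Path (b) isobaric: W = P₁(V₂ − V₁) → W_b/(P₁V₁) = -0.772.
W_a / W_b = -1.478 / -0.772 = 1.915.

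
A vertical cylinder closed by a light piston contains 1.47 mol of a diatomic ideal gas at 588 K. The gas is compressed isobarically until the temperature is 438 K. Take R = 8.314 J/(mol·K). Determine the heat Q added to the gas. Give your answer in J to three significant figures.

Isobaric: W = nRΔT = (1.47)(8.314)(-150) = -1833 J.
ΔU = nCᵥΔT with Cᵥ = 5R/2: ΔU = (1.47)(20.79)(-150) = -4583 J.
Q = ΔU + W = -4583 − 1833 = -6416 J.

Q ≈ -6420 J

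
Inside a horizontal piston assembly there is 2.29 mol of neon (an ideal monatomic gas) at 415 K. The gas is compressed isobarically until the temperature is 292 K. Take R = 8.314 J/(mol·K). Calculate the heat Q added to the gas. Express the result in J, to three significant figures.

Isobaric: W = nRΔT = (2.29)(8.314)(-123) = -2342 J.
ΔU = nCᵥΔT with Cᵥ = 3R/2: ΔU = (2.29)(12.47)(-123) = -3513 J.
Q = ΔU + W = -3513 − 2342 = -5855 J.

Q ≈ -5850 J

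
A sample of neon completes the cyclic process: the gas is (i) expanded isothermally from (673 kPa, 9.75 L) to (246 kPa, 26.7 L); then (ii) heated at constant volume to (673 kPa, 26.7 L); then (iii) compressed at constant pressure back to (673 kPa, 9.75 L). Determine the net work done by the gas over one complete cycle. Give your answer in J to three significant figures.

Leg (i): W = PᵢVᵢ ln(V_f/Vᵢ) = (6562) ln(26.7/9.75) = 6610 J.
Leg (ii): W = 0.
Leg (iii): W = PΔV = (673)(9.75 − 26.7) = -11407 J.
W_net = 6610 − 11407 = -4797 J.

W_net ≈ -4800 J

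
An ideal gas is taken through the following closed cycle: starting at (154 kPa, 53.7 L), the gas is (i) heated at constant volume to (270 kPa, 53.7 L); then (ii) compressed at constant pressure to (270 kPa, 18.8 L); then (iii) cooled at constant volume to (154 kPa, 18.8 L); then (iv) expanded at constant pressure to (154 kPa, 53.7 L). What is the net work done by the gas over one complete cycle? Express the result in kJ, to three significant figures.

Constant-volume legs do no work.
W(ii) = (270)(18.8 − 53.7) = -9423 J; W(iv) = (154)(53.7 − 18.8) = 5375 J.
W_net = -9423 + 5375 = -4048 J (the counter-clockwise enclosed area).

W_net ≈ -4.05 kJ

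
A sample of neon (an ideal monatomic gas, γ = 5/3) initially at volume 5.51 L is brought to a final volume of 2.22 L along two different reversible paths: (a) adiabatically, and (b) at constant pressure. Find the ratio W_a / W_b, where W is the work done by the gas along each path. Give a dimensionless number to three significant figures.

Path (a) adiabatic: W = P₁V₁(1 − (V₁/V₂)^(γ−1))/(γ−1) → W_a/(P₁V₁) = -1.25.
Path (b) isobaric: W = P₁(V₂ − V₁) → W_b/(P₁V₁) = -0.5971.
W_a / W_b = -1.25 / -0.5971 = 2.093.

W_a / W_b ≈ 2.09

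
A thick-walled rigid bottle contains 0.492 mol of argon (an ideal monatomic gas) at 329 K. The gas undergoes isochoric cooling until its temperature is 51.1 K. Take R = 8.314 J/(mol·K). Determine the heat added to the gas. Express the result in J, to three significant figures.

Q ≈ -1710 J

Constant volume ⇒ W = 0, so Q = ΔU = nCᵥΔT with Cᵥ = 3R/2 = 12.47 J/(mol·K).
ΔU = (0.492)(12.47)(51.1 − 329) = -1705 J.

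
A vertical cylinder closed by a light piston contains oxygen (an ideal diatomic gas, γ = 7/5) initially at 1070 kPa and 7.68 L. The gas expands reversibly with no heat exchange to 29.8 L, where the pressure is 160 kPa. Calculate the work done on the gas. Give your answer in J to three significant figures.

Adiabatic: W = (P₁V₁ − P₂V₂)/(γ − 1) with γ = 7/5.
P₁V₁ = 8218 J, P₂V₂ = 4768 J.
W = (8218 − 4768) / 0.4 = 8624 J.
Work on gas = −W_by = -8624 J.

W ≈ -8620 J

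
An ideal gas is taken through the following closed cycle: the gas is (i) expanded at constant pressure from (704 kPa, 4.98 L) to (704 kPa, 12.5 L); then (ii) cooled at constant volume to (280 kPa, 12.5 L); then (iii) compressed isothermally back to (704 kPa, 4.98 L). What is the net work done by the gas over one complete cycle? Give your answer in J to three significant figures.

W_net ≈ 2070 J

Leg (i): W = PΔV = (704)(12.5 − 4.98) = 5294 J.
Leg (ii): W = 0.
Leg (iii): W = PᵢVᵢ ln(V_f/Vᵢ) = (3500) ln(4.98/12.5) = -3221 J.
W_net = 5294 − 3221 = 2073 J.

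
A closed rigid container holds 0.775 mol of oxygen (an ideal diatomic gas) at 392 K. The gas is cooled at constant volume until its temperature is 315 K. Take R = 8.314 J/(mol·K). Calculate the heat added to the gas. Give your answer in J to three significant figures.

Q ≈ -1240 J

Constant volume ⇒ W = 0, so Q = ΔU = nCᵥΔT with Cᵥ = 5R/2 = 20.79 J/(mol·K).
ΔU = (0.775)(20.79)(315 − 392) = -1240 J.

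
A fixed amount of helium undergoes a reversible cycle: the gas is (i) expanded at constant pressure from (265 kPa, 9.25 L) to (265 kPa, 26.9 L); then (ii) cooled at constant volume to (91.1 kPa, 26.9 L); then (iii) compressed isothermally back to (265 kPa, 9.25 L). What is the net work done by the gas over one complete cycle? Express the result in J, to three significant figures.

Leg (i): W = PΔV = (265)(26.9 − 9.25) = 4677 J.
Leg (ii): W = 0.
Leg (iii): W = PᵢVᵢ ln(V_f/Vᵢ) = (2451) ln(9.25/26.9) = -2616 J.
W_net = 4677 − 2616 = 2061 J.

W_net ≈ 2060 J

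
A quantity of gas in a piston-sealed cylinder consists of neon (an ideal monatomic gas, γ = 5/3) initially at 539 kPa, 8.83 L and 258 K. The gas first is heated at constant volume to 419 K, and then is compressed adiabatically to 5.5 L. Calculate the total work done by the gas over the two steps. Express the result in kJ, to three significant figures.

Step 1 (isochoric): W = 0 (constant volume).
After step 1: P = 875.4 kPa (V unchanged).
Step 2 (adiabatic): W = (P₁V₁ − P₂V₂)/(γ−1) = (7729 − 10598)/0.667 = -4302 J.
W_total = 0 − 4302 = -4302 J.

W_total ≈ -4.30 kJ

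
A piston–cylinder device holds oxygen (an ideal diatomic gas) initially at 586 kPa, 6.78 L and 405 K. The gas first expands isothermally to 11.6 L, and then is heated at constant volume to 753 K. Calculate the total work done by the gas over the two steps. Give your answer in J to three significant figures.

Step 1 (isothermal): W = P₁V₁ ln(V₂/V₁) = (3973) ln(11.6/6.78) = 2134 J.
Step 2 (isochoric): W = 0 (constant volume).
W_total = 2134 + 0 = 2134 J.

W_total ≈ 2130 J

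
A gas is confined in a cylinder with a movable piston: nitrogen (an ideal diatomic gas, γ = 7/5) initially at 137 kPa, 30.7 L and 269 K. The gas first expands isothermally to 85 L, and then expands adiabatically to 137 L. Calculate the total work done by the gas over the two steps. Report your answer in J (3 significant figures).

Step 1 (isothermal): W = P₁V₁ ln(V₂/V₁) = (4206) ln(85/30.7) = 4283 J.
After step 1: P = 49.48 kPa, V = 85 L, T = 269 K.
Step 2 (adiabatic): W = (P₁V₁ − P₂V₂)/(γ−1) = (4206 − 3475)/0.4 = 1828 J.
W_total = 4283 + 1828 = 6111 J.

W_total ≈ 6110 J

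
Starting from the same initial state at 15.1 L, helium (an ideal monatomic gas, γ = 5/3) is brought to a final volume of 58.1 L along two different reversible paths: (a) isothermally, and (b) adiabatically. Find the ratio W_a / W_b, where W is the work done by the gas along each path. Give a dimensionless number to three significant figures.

W_a / W_b ≈ 1.52

Path (a) isothermal: W = P₁V₁ ln(V₂/V₁) → W_a/(P₁V₁) = 1.347.
Path (b) adiabatic: W = P₁V₁(1 − (V₁/V₂)^(γ−1))/(γ−1) → W_b/(P₁V₁) = 0.8891.
W_a / W_b = 1.347 / 0.8891 = 1.516.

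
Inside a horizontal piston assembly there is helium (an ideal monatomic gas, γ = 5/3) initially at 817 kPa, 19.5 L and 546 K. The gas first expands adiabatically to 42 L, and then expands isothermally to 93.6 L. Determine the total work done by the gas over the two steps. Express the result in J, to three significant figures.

W_total ≈ 17200 J

Step 1 (adiabatic): W = (P₁V₁ − P₂V₂)/(γ−1) = (15932 − 9552)/0.667 = 9569 J.
After step 1: P = 227.4 kPa, V = 42 L, T = 327.4 K.
Step 2 (isothermal): W = P₁V₁ ln(V₂/V₁) = (9552) ln(93.6/42) = 7655 J.
W_total = 9569 + 7655 = 17224 J.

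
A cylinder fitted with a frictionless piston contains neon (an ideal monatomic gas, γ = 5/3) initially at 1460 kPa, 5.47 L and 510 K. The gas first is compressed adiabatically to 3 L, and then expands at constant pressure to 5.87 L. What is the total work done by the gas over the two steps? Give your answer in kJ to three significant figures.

Step 1 (adiabatic): W = (P₁V₁ − P₂V₂)/(γ−1) = (7986 − 11919)/0.667 = -5900 J.
After step 1: P = 3973 kPa, V = 3 L, T = 761.2 K.
Step 2 (isobaric): W = PΔV = (3973 kPa)(5.87 − 3 L) = 11403 J.
W_total = -5900 + 11403 = 5503 J.

W_total ≈ 5.50 kJ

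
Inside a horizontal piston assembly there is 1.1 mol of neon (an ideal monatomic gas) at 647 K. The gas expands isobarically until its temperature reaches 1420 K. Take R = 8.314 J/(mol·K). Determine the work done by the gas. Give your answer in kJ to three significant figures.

W ≈ 7.07 kJ

Isobaric: W = P ΔV = nR ΔT.
W = (1.1)(8.314)(1420 − 647) = 7069 J.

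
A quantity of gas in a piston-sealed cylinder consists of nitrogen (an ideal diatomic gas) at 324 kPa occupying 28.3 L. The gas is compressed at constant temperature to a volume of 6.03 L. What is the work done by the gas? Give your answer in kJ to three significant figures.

W ≈ -14.2 kJ

Isothermal: W = nRT ln(V₂/V₁) = P₁V₁ ln(V₂/V₁).
P₁V₁ = (324 kPa)(28.3 L) = 9169 J.
W = 9169 × ln(6.03/28.3) = 9169 × -1.546
W_by_gas = -14177 J.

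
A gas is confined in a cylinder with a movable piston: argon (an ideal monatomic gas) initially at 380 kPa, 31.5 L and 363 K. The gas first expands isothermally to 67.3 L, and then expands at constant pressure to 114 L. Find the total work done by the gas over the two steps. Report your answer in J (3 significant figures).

Step 1 (isothermal): W = P₁V₁ ln(V₂/V₁) = (11970) ln(67.3/31.5) = 9087 J.
After step 1: P = 177.9 kPa, V = 67.3 L, T = 363 K.
Step 2 (isobaric): W = PΔV = (177.9 kPa)(114 − 67.3 L) = 8306 J.
W_total = 9087 + 8306 = 17393 J.

W_total ≈ 17400 J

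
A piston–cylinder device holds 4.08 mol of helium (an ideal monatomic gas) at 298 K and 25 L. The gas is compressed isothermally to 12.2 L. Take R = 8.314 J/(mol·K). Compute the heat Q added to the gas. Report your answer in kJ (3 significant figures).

Isothermal ⇒ ΔU = 0, so Q = W = nRT ln(V₂/V₁).
Q = (4.08)(8.314)(298) ln(12.2/25) = 10108 × -0.7174 = -7252 J.

Q ≈ -7.25 kJ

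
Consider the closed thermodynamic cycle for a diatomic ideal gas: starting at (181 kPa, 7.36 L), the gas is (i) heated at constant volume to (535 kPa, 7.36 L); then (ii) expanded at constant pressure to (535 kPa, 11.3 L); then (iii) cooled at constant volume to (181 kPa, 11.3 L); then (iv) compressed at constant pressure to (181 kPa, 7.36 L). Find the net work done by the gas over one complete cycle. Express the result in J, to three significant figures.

Constant-volume legs do no work.
W(ii) = (535)(11.3 − 7.36) = 2108 J; W(iv) = (181)(7.36 − 11.3) = -713.1 J.
W_net = 2108 − 713.1 = 1395 J (the clockwise enclosed area).

W_net ≈ 1390 J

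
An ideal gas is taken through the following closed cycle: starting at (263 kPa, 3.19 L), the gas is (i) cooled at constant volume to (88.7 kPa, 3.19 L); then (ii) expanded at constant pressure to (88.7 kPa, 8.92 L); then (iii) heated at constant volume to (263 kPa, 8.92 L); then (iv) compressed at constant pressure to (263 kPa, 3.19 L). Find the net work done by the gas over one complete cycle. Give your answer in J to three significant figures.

W_net ≈ -999 J

Constant-volume legs do no work.
W(ii) = (88.7)(8.92 − 3.19) = 508.3 J; W(iv) = (263)(3.19 − 8.92) = -1507 J.
W_net = 508.3 − 1507 = -998.7 J (the counter-clockwise enclosed area).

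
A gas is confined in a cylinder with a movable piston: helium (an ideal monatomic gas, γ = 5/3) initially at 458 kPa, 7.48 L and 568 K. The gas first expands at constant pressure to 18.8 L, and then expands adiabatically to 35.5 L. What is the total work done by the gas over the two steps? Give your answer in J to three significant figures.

W_total ≈ 9650 J

Step 1 (isobaric): W = PΔV = (458 kPa)(18.8 − 7.48 L) = 5185 J.
After step 1: P = 458 kPa, V = 18.8 L, T = 1428 K.
Step 2 (adiabatic): W = (P₁V₁ − P₂V₂)/(γ−1) = (8610 − 5636)/0.667 = 4461 J.
W_total = 5185 + 4461 = 9646 J.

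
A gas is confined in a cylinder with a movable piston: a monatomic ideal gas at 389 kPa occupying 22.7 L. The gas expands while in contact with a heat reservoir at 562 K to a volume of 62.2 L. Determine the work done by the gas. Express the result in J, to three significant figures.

Isothermal: W = nRT ln(V₂/V₁) = P₁V₁ ln(V₂/V₁).
P₁V₁ = (389 kPa)(22.7 L) = 8830 J.
W = 8830 × ln(62.2/22.7) = 8830 × 1.008
W_by_gas = 8901 J.

W ≈ 8900 J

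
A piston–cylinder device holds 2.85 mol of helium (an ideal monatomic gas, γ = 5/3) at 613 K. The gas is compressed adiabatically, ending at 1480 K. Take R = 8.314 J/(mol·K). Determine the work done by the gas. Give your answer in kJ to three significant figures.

W ≈ -30.8 kJ

Adiabatic ⇒ Q = 0, so W_by = −ΔU = nCᵥ(T₁ − T₂).
Cᵥ = 3R/2 = 12.47 J/(mol·K).
W = (2.85)(12.47)(613 − 1480) = -30815 J.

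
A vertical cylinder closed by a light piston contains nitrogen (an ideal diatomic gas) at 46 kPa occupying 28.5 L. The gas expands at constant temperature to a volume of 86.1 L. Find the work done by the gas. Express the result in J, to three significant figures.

Isothermal: W = nRT ln(V₂/V₁) = P₁V₁ ln(V₂/V₁).
P₁V₁ = (46 kPa)(28.5 L) = 1311 J.
W = 1311 × ln(86.1/28.5) = 1311 × 1.106
W_by_gas = 1449 J.

W ≈ 1450 J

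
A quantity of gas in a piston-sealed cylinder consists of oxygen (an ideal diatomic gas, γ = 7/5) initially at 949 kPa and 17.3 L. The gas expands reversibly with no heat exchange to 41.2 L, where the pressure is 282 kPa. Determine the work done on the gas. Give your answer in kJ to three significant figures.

W ≈ -12.0 kJ

Adiabatic: W = (P₁V₁ − P₂V₂)/(γ − 1) with γ = 7/5.
P₁V₁ = 16418 J, P₂V₂ = 11618 J.
W = (16418 − 11618) / 0.4 = 11998 J.
Work on gas = −W_by = -11998 J.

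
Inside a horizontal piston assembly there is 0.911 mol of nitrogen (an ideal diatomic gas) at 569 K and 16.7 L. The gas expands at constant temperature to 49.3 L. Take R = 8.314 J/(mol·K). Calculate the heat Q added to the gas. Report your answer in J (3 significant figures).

Q ≈ 4670 J

Isothermal ⇒ ΔU = 0, so Q = W = nRT ln(V₂/V₁).
Q = (0.911)(8.314)(569) ln(49.3/16.7) = 4310 × 1.083 = 4665 J.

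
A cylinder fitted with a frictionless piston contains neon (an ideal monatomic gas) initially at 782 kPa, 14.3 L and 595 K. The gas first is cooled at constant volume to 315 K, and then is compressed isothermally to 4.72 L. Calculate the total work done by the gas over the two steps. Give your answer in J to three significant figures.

W_total ≈ -6560 J

Step 1 (isochoric): W = 0 (constant volume).
After step 1: P = 414 kPa (V unchanged).
Step 2 (isothermal): W = P₁V₁ ln(V₂/V₁) = (5920) ln(4.72/14.3) = -6562 J.
W_total = 0 − 6562 = -6562 J.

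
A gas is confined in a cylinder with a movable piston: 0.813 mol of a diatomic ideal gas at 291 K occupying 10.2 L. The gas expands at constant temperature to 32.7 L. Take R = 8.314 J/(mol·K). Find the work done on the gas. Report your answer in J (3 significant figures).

W ≈ -2290 J

Isothermal: W = nRT ln(V₂/V₁).
W = (0.813)(8.314)(291) × ln(32.7/10.2)
  = 1967 × 1.165
W_by_gas = 2291 J; work on gas = −W_by = -2291 J.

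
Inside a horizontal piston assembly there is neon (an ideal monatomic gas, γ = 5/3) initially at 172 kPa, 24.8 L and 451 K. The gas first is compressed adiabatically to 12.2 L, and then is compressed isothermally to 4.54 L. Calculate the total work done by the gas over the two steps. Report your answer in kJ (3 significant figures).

Step 1 (adiabatic): W = (P₁V₁ − P₂V₂)/(γ−1) = (4266 − 6845)/0.667 = -3869 J.
After step 1: P = 561.1 kPa, V = 12.2 L, T = 723.7 K.
Step 2 (isothermal): W = P₁V₁ ln(V₂/V₁) = (6845) ln(4.54/12.2) = -6766 J.
W_total = -3869 − 6766 = -10635 J.

W_total ≈ -10.6 kJ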